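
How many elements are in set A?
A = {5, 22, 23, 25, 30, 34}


Set A = {5, 22, 23, 25, 30, 34}
Listing elements: 5, 22, 23, 25, 30, 34
Counting: 6 elements
|A| = 6

6


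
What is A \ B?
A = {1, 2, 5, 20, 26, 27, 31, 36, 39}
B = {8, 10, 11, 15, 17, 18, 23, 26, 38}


Set A = {1, 2, 5, 20, 26, 27, 31, 36, 39}
Set B = {8, 10, 11, 15, 17, 18, 23, 26, 38}
A \ B includes elements in A that are not in B.
Check each element of A:
1 (not in B, keep), 2 (not in B, keep), 5 (not in B, keep), 20 (not in B, keep), 26 (in B, remove), 27 (not in B, keep), 31 (not in B, keep), 36 (not in B, keep), 39 (not in B, keep)
A \ B = {1, 2, 5, 20, 27, 31, 36, 39}

{1, 2, 5, 20, 27, 31, 36, 39}


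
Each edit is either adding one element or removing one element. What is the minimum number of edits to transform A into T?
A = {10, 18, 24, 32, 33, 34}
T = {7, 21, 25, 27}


Set A = {10, 18, 24, 32, 33, 34}
Set T = {7, 21, 25, 27}
Elements to remove from A (in A, not in T): {10, 18, 24, 32, 33, 34} → 6 removals
Elements to add to A (in T, not in A): {7, 21, 25, 27} → 4 additions
Total edits = 6 + 4 = 10

10


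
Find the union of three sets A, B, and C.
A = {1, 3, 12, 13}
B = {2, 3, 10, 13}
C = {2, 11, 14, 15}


Set A = {1, 3, 12, 13}
Set B = {2, 3, 10, 13}
Set C = {2, 11, 14, 15}
First, A ∪ B = {1, 2, 3, 10, 12, 13}
Then, (A ∪ B) ∪ C = {1, 2, 3, 10, 11, 12, 13, 14, 15}

{1, 2, 3, 10, 11, 12, 13, 14, 15}


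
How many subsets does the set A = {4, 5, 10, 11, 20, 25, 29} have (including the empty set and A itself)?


Set A = {4, 5, 10, 11, 20, 25, 29}
|A| = 7
The power set P(A) contains all subsets of A.
|P(A)| = 2^|A| = 2^7 = 128

128


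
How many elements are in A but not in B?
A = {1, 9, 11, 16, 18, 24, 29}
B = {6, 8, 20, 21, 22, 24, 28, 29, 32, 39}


Set A = {1, 9, 11, 16, 18, 24, 29}
Set B = {6, 8, 20, 21, 22, 24, 28, 29, 32, 39}
A \ B = {1, 9, 11, 16, 18}
|A \ B| = 5

5


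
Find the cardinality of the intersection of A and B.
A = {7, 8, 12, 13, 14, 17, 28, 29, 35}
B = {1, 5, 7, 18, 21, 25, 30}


Set A = {7, 8, 12, 13, 14, 17, 28, 29, 35}
Set B = {1, 5, 7, 18, 21, 25, 30}
A ∩ B = {7}
|A ∩ B| = 1

1


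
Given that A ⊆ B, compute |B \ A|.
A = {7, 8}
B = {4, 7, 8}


Set A = {7, 8}, |A| = 2
Set B = {4, 7, 8}, |B| = 3
Since A ⊆ B: B \ A = {4}
|B| - |A| = 3 - 2 = 1

1


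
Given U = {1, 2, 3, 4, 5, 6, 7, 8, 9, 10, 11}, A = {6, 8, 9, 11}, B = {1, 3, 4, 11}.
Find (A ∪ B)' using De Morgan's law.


U = {1, 2, 3, 4, 5, 6, 7, 8, 9, 10, 11}
A = {6, 8, 9, 11}, B = {1, 3, 4, 11}
A ∪ B = {1, 3, 4, 6, 8, 9, 11}
(A ∪ B)' = U \ (A ∪ B) = {2, 5, 7, 10}
Verification via A' ∩ B': A' = {1, 2, 3, 4, 5, 7, 10}, B' = {2, 5, 6, 7, 8, 9, 10}
A' ∩ B' = {2, 5, 7, 10} ✓

{2, 5, 7, 10}


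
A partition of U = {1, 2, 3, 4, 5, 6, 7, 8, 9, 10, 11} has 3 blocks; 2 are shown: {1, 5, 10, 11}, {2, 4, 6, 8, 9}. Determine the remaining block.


U = {1, 2, 3, 4, 5, 6, 7, 8, 9, 10, 11}
Shown blocks: {1, 5, 10, 11}, {2, 4, 6, 8, 9}
A partition's blocks are pairwise disjoint and cover U, so the missing block = U \ (union of shown blocks).
Union of shown blocks: {1, 2, 4, 5, 6, 8, 9, 10, 11}
Missing block = U \ (union) = {3, 7}

{3, 7}


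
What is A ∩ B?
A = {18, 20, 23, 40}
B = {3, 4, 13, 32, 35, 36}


Set A = {18, 20, 23, 40}
Set B = {3, 4, 13, 32, 35, 36}
A ∩ B includes only elements in both sets.
Check each element of A against B:
18 ✗, 20 ✗, 23 ✗, 40 ✗
A ∩ B = {}

{}


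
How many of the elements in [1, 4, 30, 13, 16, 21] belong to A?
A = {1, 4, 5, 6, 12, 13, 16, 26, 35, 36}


Set A = {1, 4, 5, 6, 12, 13, 16, 26, 35, 36}
Candidates: [1, 4, 30, 13, 16, 21]
Check each candidate:
1 ∈ A, 4 ∈ A, 30 ∉ A, 13 ∈ A, 16 ∈ A, 21 ∉ A
Count of candidates in A: 4

4


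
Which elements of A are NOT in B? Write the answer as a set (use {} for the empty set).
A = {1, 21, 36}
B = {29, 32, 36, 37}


Set A = {1, 21, 36}
Set B = {29, 32, 36, 37}
Check each element of A against B:
1 ∉ B (include), 21 ∉ B (include), 36 ∈ B
Elements of A not in B: {1, 21}

{1, 21}


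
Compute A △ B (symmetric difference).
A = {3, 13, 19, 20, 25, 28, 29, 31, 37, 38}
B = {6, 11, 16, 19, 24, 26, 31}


Set A = {3, 13, 19, 20, 25, 28, 29, 31, 37, 38}
Set B = {6, 11, 16, 19, 24, 26, 31}
A △ B = (A \ B) ∪ (B \ A)
Elements in A but not B: {3, 13, 20, 25, 28, 29, 37, 38}
Elements in B but not A: {6, 11, 16, 24, 26}
A △ B = {3, 6, 11, 13, 16, 20, 24, 25, 26, 28, 29, 37, 38}

{3, 6, 11, 13, 16, 20, 24, 25, 26, 28, 29, 37, 38}


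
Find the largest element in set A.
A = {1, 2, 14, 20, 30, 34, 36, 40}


Set A = {1, 2, 14, 20, 30, 34, 36, 40}
Elements in ascending order: 1, 2, 14, 20, 30, 34, 36, 40
The largest element is 40.

40


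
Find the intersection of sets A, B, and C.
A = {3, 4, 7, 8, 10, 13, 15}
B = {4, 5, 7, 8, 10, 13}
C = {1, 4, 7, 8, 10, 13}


Set A = {3, 4, 7, 8, 10, 13, 15}
Set B = {4, 5, 7, 8, 10, 13}
Set C = {1, 4, 7, 8, 10, 13}
First, A ∩ B = {4, 7, 8, 10, 13}
Then, (A ∩ B) ∩ C = {4, 7, 8, 10, 13}

{4, 7, 8, 10, 13}


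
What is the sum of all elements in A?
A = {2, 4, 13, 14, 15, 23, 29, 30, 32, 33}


Set A = {2, 4, 13, 14, 15, 23, 29, 30, 32, 33}
Sum = 2 + 4 + 13 + 14 + 15 + 23 + 29 + 30 + 32 + 33 = 195

195


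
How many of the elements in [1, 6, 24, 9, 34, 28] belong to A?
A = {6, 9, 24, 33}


Set A = {6, 9, 24, 33}
Candidates: [1, 6, 24, 9, 34, 28]
Check each candidate:
1 ∉ A, 6 ∈ A, 24 ∈ A, 9 ∈ A, 34 ∉ A, 28 ∉ A
Count of candidates in A: 3

3


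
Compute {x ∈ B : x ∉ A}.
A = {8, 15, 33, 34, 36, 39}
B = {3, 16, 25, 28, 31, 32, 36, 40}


Set A = {8, 15, 33, 34, 36, 39}
Set B = {3, 16, 25, 28, 31, 32, 36, 40}
Check each element of B against A:
3 ∉ A (include), 16 ∉ A (include), 25 ∉ A (include), 28 ∉ A (include), 31 ∉ A (include), 32 ∉ A (include), 36 ∈ A, 40 ∉ A (include)
Elements of B not in A: {3, 16, 25, 28, 31, 32, 40}

{3, 16, 25, 28, 31, 32, 40}


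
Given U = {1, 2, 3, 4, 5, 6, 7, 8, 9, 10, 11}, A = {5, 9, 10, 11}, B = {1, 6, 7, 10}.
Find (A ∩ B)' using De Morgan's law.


U = {1, 2, 3, 4, 5, 6, 7, 8, 9, 10, 11}
A = {5, 9, 10, 11}, B = {1, 6, 7, 10}
A ∩ B = {10}
(A ∩ B)' = U \ (A ∩ B) = {1, 2, 3, 4, 5, 6, 7, 8, 9, 11}
Verification via A' ∪ B': A' = {1, 2, 3, 4, 6, 7, 8}, B' = {2, 3, 4, 5, 8, 9, 11}
A' ∪ B' = {1, 2, 3, 4, 5, 6, 7, 8, 9, 11} ✓

{1, 2, 3, 4, 5, 6, 7, 8, 9, 11}


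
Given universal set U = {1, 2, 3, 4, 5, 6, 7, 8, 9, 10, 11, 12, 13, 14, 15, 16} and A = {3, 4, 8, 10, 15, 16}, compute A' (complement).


Universal set U = {1, 2, 3, 4, 5, 6, 7, 8, 9, 10, 11, 12, 13, 14, 15, 16}
Set A = {3, 4, 8, 10, 15, 16}
A' = U \ A = elements in U but not in A
Checking each element of U:
1 (not in A, include), 2 (not in A, include), 3 (in A, exclude), 4 (in A, exclude), 5 (not in A, include), 6 (not in A, include), 7 (not in A, include), 8 (in A, exclude), 9 (not in A, include), 10 (in A, exclude), 11 (not in A, include), 12 (not in A, include), 13 (not in A, include), 14 (not in A, include), 15 (in A, exclude), 16 (in A, exclude)
A' = {1, 2, 5, 6, 7, 9, 11, 12, 13, 14}

{1, 2, 5, 6, 7, 9, 11, 12, 13, 14}


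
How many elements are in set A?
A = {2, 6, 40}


Set A = {2, 6, 40}
Listing elements: 2, 6, 40
Counting: 3 elements
|A| = 3

3


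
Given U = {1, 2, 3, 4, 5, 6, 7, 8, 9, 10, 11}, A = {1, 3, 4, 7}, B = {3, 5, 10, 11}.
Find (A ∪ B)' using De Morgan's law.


U = {1, 2, 3, 4, 5, 6, 7, 8, 9, 10, 11}
A = {1, 3, 4, 7}, B = {3, 5, 10, 11}
A ∪ B = {1, 3, 4, 5, 7, 10, 11}
(A ∪ B)' = U \ (A ∪ B) = {2, 6, 8, 9}
Verification via A' ∩ B': A' = {2, 5, 6, 8, 9, 10, 11}, B' = {1, 2, 4, 6, 7, 8, 9}
A' ∩ B' = {2, 6, 8, 9} ✓

{2, 6, 8, 9}


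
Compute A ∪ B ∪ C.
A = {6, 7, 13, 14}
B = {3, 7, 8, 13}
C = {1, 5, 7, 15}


Set A = {6, 7, 13, 14}
Set B = {3, 7, 8, 13}
Set C = {1, 5, 7, 15}
First, A ∪ B = {3, 6, 7, 8, 13, 14}
Then, (A ∪ B) ∪ C = {1, 3, 5, 6, 7, 8, 13, 14, 15}

{1, 3, 5, 6, 7, 8, 13, 14, 15}


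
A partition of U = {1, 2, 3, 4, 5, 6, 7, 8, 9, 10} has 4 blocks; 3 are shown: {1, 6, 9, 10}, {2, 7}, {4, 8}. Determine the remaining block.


U = {1, 2, 3, 4, 5, 6, 7, 8, 9, 10}
Shown blocks: {1, 6, 9, 10}, {2, 7}, {4, 8}
A partition's blocks are pairwise disjoint and cover U, so the missing block = U \ (union of shown blocks).
Union of shown blocks: {1, 2, 4, 6, 7, 8, 9, 10}
Missing block = U \ (union) = {3, 5}

{3, 5}


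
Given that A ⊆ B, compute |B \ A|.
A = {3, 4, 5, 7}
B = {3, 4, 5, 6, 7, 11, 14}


Set A = {3, 4, 5, 7}, |A| = 4
Set B = {3, 4, 5, 6, 7, 11, 14}, |B| = 7
Since A ⊆ B: B \ A = {6, 11, 14}
|B| - |A| = 7 - 4 = 3

3


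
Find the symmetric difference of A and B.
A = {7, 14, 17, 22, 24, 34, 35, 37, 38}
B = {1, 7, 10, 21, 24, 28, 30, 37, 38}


Set A = {7, 14, 17, 22, 24, 34, 35, 37, 38}
Set B = {1, 7, 10, 21, 24, 28, 30, 37, 38}
A △ B = (A \ B) ∪ (B \ A)
Elements in A but not B: {14, 17, 22, 34, 35}
Elements in B but not A: {1, 10, 21, 28, 30}
A △ B = {1, 10, 14, 17, 21, 22, 28, 30, 34, 35}

{1, 10, 14, 17, 21, 22, 28, 30, 34, 35}


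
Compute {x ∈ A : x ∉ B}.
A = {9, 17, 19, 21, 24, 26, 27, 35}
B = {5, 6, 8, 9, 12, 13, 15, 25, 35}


Set A = {9, 17, 19, 21, 24, 26, 27, 35}
Set B = {5, 6, 8, 9, 12, 13, 15, 25, 35}
Check each element of A against B:
9 ∈ B, 17 ∉ B (include), 19 ∉ B (include), 21 ∉ B (include), 24 ∉ B (include), 26 ∉ B (include), 27 ∉ B (include), 35 ∈ B
Elements of A not in B: {17, 19, 21, 24, 26, 27}

{17, 19, 21, 24, 26, 27}


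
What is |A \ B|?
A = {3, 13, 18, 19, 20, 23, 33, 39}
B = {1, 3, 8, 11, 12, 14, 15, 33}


Set A = {3, 13, 18, 19, 20, 23, 33, 39}
Set B = {1, 3, 8, 11, 12, 14, 15, 33}
A \ B = {13, 18, 19, 20, 23, 39}
|A \ B| = 6

6


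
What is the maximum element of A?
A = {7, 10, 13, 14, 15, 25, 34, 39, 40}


Set A = {7, 10, 13, 14, 15, 25, 34, 39, 40}
Elements in ascending order: 7, 10, 13, 14, 15, 25, 34, 39, 40
The largest element is 40.

40


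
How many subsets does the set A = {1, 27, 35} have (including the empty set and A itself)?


Set A = {1, 27, 35}
|A| = 3
The power set P(A) contains all subsets of A.
|P(A)| = 2^|A| = 2^3 = 8

8


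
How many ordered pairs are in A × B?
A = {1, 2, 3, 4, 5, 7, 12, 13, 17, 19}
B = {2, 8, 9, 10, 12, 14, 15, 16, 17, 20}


Set A = {1, 2, 3, 4, 5, 7, 12, 13, 17, 19} has 10 elements.
Set B = {2, 8, 9, 10, 12, 14, 15, 16, 17, 20} has 10 elements.
|A × B| = |A| × |B| = 10 × 10 = 100

100


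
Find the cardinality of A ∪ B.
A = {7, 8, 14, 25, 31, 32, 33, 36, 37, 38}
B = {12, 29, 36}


Set A = {7, 8, 14, 25, 31, 32, 33, 36, 37, 38}, |A| = 10
Set B = {12, 29, 36}, |B| = 3
A ∩ B = {36}, |A ∩ B| = 1
|A ∪ B| = |A| + |B| - |A ∩ B| = 10 + 3 - 1 = 12

12


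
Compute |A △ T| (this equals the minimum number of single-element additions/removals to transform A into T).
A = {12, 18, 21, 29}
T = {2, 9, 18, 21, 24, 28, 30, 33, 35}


Set A = {12, 18, 21, 29}
Set T = {2, 9, 18, 21, 24, 28, 30, 33, 35}
Elements to remove from A (in A, not in T): {12, 29} → 2 removals
Elements to add to A (in T, not in A): {2, 9, 24, 28, 30, 33, 35} → 7 additions
Total edits = 2 + 7 = 9

9


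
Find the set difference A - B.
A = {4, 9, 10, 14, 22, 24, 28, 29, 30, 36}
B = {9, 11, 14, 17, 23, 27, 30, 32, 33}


Set A = {4, 9, 10, 14, 22, 24, 28, 29, 30, 36}
Set B = {9, 11, 14, 17, 23, 27, 30, 32, 33}
A \ B includes elements in A that are not in B.
Check each element of A:
4 (not in B, keep), 9 (in B, remove), 10 (not in B, keep), 14 (in B, remove), 22 (not in B, keep), 24 (not in B, keep), 28 (not in B, keep), 29 (not in B, keep), 30 (in B, remove), 36 (not in B, keep)
A \ B = {4, 10, 22, 24, 28, 29, 36}

{4, 10, 22, 24, 28, 29, 36}


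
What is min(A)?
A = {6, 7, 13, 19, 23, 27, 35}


Set A = {6, 7, 13, 19, 23, 27, 35}
Elements in ascending order: 6, 7, 13, 19, 23, 27, 35
The smallest element is 6.

6


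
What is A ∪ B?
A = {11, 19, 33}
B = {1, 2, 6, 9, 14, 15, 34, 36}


Set A = {11, 19, 33}
Set B = {1, 2, 6, 9, 14, 15, 34, 36}
A ∪ B includes all elements in either set.
Elements from A: {11, 19, 33}
Elements from B not already included: {1, 2, 6, 9, 14, 15, 34, 36}
A ∪ B = {1, 2, 6, 9, 11, 14, 15, 19, 33, 34, 36}

{1, 2, 6, 9, 11, 14, 15, 19, 33, 34, 36}


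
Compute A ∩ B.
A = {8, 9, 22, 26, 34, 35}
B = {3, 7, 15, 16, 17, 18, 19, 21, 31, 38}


Set A = {8, 9, 22, 26, 34, 35}
Set B = {3, 7, 15, 16, 17, 18, 19, 21, 31, 38}
A ∩ B includes only elements in both sets.
Check each element of A against B:
8 ✗, 9 ✗, 22 ✗, 26 ✗, 34 ✗, 35 ✗
A ∩ B = {}

{}


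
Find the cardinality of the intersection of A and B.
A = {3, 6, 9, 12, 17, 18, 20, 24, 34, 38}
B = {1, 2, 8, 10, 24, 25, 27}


Set A = {3, 6, 9, 12, 17, 18, 20, 24, 34, 38}
Set B = {1, 2, 8, 10, 24, 25, 27}
A ∩ B = {24}
|A ∩ B| = 1

1


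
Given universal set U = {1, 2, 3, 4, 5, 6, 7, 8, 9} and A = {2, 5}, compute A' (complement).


Universal set U = {1, 2, 3, 4, 5, 6, 7, 8, 9}
Set A = {2, 5}
A' = U \ A = elements in U but not in A
Checking each element of U:
1 (not in A, include), 2 (in A, exclude), 3 (not in A, include), 4 (not in A, include), 5 (in A, exclude), 6 (not in A, include), 7 (not in A, include), 8 (not in A, include), 9 (not in A, include)
A' = {1, 3, 4, 6, 7, 8, 9}

{1, 3, 4, 6, 7, 8, 9}


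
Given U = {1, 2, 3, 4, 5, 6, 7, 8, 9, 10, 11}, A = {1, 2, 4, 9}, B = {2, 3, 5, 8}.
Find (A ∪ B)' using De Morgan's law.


U = {1, 2, 3, 4, 5, 6, 7, 8, 9, 10, 11}
A = {1, 2, 4, 9}, B = {2, 3, 5, 8}
A ∪ B = {1, 2, 3, 4, 5, 8, 9}
(A ∪ B)' = U \ (A ∪ B) = {6, 7, 10, 11}
Verification via A' ∩ B': A' = {3, 5, 6, 7, 8, 10, 11}, B' = {1, 4, 6, 7, 9, 10, 11}
A' ∩ B' = {6, 7, 10, 11} ✓

{6, 7, 10, 11}


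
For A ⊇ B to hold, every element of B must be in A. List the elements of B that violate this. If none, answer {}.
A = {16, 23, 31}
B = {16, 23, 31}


Set A = {16, 23, 31}
Set B = {16, 23, 31}
Check each element of B against A:
16 ∈ A, 23 ∈ A, 31 ∈ A
Elements of B not in A: {}

{}


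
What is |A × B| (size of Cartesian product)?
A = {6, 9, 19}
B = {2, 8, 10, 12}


Set A = {6, 9, 19} has 3 elements.
Set B = {2, 8, 10, 12} has 4 elements.
|A × B| = |A| × |B| = 3 × 4 = 12

12


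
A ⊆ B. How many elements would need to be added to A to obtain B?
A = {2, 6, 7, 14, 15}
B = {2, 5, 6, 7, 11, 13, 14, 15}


Set A = {2, 6, 7, 14, 15}, |A| = 5
Set B = {2, 5, 6, 7, 11, 13, 14, 15}, |B| = 8
Since A ⊆ B: B \ A = {5, 11, 13}
|B| - |A| = 8 - 5 = 3

3


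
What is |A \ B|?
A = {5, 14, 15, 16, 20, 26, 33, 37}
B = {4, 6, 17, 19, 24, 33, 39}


Set A = {5, 14, 15, 16, 20, 26, 33, 37}
Set B = {4, 6, 17, 19, 24, 33, 39}
A \ B = {5, 14, 15, 16, 20, 26, 37}
|A \ B| = 7

7


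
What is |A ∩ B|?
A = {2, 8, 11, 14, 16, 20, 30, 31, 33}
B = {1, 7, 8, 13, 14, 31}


Set A = {2, 8, 11, 14, 16, 20, 30, 31, 33}
Set B = {1, 7, 8, 13, 14, 31}
A ∩ B = {8, 14, 31}
|A ∩ B| = 3

3


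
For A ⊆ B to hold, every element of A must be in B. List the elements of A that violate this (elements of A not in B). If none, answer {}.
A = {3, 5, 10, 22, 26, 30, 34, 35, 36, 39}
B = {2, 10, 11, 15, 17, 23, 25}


Set A = {3, 5, 10, 22, 26, 30, 34, 35, 36, 39}
Set B = {2, 10, 11, 15, 17, 23, 25}
Check each element of A against B:
3 ∉ B (include), 5 ∉ B (include), 10 ∈ B, 22 ∉ B (include), 26 ∉ B (include), 30 ∉ B (include), 34 ∉ B (include), 35 ∉ B (include), 36 ∉ B (include), 39 ∉ B (include)
Elements of A not in B: {3, 5, 22, 26, 30, 34, 35, 36, 39}

{3, 5, 22, 26, 30, 34, 35, 36, 39}


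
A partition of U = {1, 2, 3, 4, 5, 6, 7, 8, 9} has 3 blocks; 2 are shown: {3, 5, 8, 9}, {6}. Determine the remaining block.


U = {1, 2, 3, 4, 5, 6, 7, 8, 9}
Shown blocks: {3, 5, 8, 9}, {6}
A partition's blocks are pairwise disjoint and cover U, so the missing block = U \ (union of shown blocks).
Union of shown blocks: {3, 5, 6, 8, 9}
Missing block = U \ (union) = {1, 2, 4, 7}

{1, 2, 4, 7}


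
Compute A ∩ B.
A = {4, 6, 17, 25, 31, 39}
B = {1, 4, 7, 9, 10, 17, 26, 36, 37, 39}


Set A = {4, 6, 17, 25, 31, 39}
Set B = {1, 4, 7, 9, 10, 17, 26, 36, 37, 39}
A ∩ B includes only elements in both sets.
Check each element of A against B:
4 ✓, 6 ✗, 17 ✓, 25 ✗, 31 ✗, 39 ✓
A ∩ B = {4, 17, 39}

{4, 17, 39}


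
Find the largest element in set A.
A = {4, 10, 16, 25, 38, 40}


Set A = {4, 10, 16, 25, 38, 40}
Elements in ascending order: 4, 10, 16, 25, 38, 40
The largest element is 40.

40


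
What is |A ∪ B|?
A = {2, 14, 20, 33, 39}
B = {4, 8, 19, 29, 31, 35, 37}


Set A = {2, 14, 20, 33, 39}, |A| = 5
Set B = {4, 8, 19, 29, 31, 35, 37}, |B| = 7
A ∩ B = {}, |A ∩ B| = 0
|A ∪ B| = |A| + |B| - |A ∩ B| = 5 + 7 - 0 = 12

12


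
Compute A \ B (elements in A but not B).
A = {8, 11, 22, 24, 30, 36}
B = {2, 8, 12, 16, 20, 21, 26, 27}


Set A = {8, 11, 22, 24, 30, 36}
Set B = {2, 8, 12, 16, 20, 21, 26, 27}
A \ B includes elements in A that are not in B.
Check each element of A:
8 (in B, remove), 11 (not in B, keep), 22 (not in B, keep), 24 (not in B, keep), 30 (not in B, keep), 36 (not in B, keep)
A \ B = {11, 22, 24, 30, 36}

{11, 22, 24, 30, 36}


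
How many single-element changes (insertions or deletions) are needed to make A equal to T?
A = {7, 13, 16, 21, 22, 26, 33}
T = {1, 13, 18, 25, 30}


Set A = {7, 13, 16, 21, 22, 26, 33}
Set T = {1, 13, 18, 25, 30}
Elements to remove from A (in A, not in T): {7, 16, 21, 22, 26, 33} → 6 removals
Elements to add to A (in T, not in A): {1, 18, 25, 30} → 4 additions
Total edits = 6 + 4 = 10

10


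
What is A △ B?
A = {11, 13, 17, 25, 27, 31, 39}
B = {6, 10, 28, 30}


Set A = {11, 13, 17, 25, 27, 31, 39}
Set B = {6, 10, 28, 30}
A △ B = (A \ B) ∪ (B \ A)
Elements in A but not B: {11, 13, 17, 25, 27, 31, 39}
Elements in B but not A: {6, 10, 28, 30}
A △ B = {6, 10, 11, 13, 17, 25, 27, 28, 30, 31, 39}

{6, 10, 11, 13, 17, 25, 27, 28, 30, 31, 39}


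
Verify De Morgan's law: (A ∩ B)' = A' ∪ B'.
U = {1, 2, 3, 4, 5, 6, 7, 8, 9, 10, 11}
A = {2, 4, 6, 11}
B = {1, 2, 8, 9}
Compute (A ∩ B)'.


U = {1, 2, 3, 4, 5, 6, 7, 8, 9, 10, 11}
A = {2, 4, 6, 11}, B = {1, 2, 8, 9}
A ∩ B = {2}
(A ∩ B)' = U \ (A ∩ B) = {1, 3, 4, 5, 6, 7, 8, 9, 10, 11}
Verification via A' ∪ B': A' = {1, 3, 5, 7, 8, 9, 10}, B' = {3, 4, 5, 6, 7, 10, 11}
A' ∪ B' = {1, 3, 4, 5, 6, 7, 8, 9, 10, 11} ✓

{1, 3, 4, 5, 6, 7, 8, 9, 10, 11}


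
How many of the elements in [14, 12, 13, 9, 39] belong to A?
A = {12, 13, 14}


Set A = {12, 13, 14}
Candidates: [14, 12, 13, 9, 39]
Check each candidate:
14 ∈ A, 12 ∈ A, 13 ∈ A, 9 ∉ A, 39 ∉ A
Count of candidates in A: 3

3


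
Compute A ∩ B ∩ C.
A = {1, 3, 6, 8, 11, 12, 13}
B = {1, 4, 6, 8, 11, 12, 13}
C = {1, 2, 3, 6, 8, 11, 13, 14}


Set A = {1, 3, 6, 8, 11, 12, 13}
Set B = {1, 4, 6, 8, 11, 12, 13}
Set C = {1, 2, 3, 6, 8, 11, 13, 14}
First, A ∩ B = {1, 6, 8, 11, 12, 13}
Then, (A ∩ B) ∩ C = {1, 6, 8, 11, 13}

{1, 6, 8, 11, 13}


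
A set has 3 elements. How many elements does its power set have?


The set has 3 elements.
The power set contains all possible subsets.
|P(A)| = 2^|A| = 2^3 = 8

8


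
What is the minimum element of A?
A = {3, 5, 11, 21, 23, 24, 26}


Set A = {3, 5, 11, 21, 23, 24, 26}
Elements in ascending order: 3, 5, 11, 21, 23, 24, 26
The smallest element is 3.

3


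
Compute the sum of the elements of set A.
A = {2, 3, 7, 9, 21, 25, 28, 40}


Set A = {2, 3, 7, 9, 21, 25, 28, 40}
Sum = 2 + 3 + 7 + 9 + 21 + 25 + 28 + 40 = 135

135


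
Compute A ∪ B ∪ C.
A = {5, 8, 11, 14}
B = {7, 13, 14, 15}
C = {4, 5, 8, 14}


Set A = {5, 8, 11, 14}
Set B = {7, 13, 14, 15}
Set C = {4, 5, 8, 14}
First, A ∪ B = {5, 7, 8, 11, 13, 14, 15}
Then, (A ∪ B) ∪ C = {4, 5, 7, 8, 11, 13, 14, 15}

{4, 5, 7, 8, 11, 13, 14, 15}


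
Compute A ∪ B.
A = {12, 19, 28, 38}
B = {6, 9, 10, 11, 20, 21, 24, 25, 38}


Set A = {12, 19, 28, 38}
Set B = {6, 9, 10, 11, 20, 21, 24, 25, 38}
A ∪ B includes all elements in either set.
Elements from A: {12, 19, 28, 38}
Elements from B not already included: {6, 9, 10, 11, 20, 21, 24, 25}
A ∪ B = {6, 9, 10, 11, 12, 19, 20, 21, 24, 25, 28, 38}

{6, 9, 10, 11, 12, 19, 20, 21, 24, 25, 28, 38}


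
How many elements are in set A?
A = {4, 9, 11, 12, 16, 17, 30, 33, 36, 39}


Set A = {4, 9, 11, 12, 16, 17, 30, 33, 36, 39}
Listing elements: 4, 9, 11, 12, 16, 17, 30, 33, 36, 39
Counting: 10 elements
|A| = 10

10


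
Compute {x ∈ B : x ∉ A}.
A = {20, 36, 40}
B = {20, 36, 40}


Set A = {20, 36, 40}
Set B = {20, 36, 40}
Check each element of B against A:
20 ∈ A, 36 ∈ A, 40 ∈ A
Elements of B not in A: {}

{}


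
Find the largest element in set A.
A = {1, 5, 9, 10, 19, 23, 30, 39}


Set A = {1, 5, 9, 10, 19, 23, 30, 39}
Elements in ascending order: 1, 5, 9, 10, 19, 23, 30, 39
The largest element is 39.

39


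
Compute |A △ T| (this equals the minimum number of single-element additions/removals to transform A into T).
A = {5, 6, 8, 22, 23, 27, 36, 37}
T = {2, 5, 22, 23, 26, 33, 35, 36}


Set A = {5, 6, 8, 22, 23, 27, 36, 37}
Set T = {2, 5, 22, 23, 26, 33, 35, 36}
Elements to remove from A (in A, not in T): {6, 8, 27, 37} → 4 removals
Elements to add to A (in T, not in A): {2, 26, 33, 35} → 4 additions
Total edits = 4 + 4 = 8

8


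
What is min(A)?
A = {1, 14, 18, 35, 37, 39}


Set A = {1, 14, 18, 35, 37, 39}
Elements in ascending order: 1, 14, 18, 35, 37, 39
The smallest element is 1.

1


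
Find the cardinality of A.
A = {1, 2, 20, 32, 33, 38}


Set A = {1, 2, 20, 32, 33, 38}
Listing elements: 1, 2, 20, 32, 33, 38
Counting: 6 elements
|A| = 6

6


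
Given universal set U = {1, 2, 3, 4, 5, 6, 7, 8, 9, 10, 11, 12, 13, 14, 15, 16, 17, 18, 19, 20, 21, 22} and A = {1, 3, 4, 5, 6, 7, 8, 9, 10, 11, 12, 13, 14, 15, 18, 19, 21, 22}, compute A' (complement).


Universal set U = {1, 2, 3, 4, 5, 6, 7, 8, 9, 10, 11, 12, 13, 14, 15, 16, 17, 18, 19, 20, 21, 22}
Set A = {1, 3, 4, 5, 6, 7, 8, 9, 10, 11, 12, 13, 14, 15, 18, 19, 21, 22}
A' = U \ A = elements in U but not in A
Checking each element of U:
1 (in A, exclude), 2 (not in A, include), 3 (in A, exclude), 4 (in A, exclude), 5 (in A, exclude), 6 (in A, exclude), 7 (in A, exclude), 8 (in A, exclude), 9 (in A, exclude), 10 (in A, exclude), 11 (in A, exclude), 12 (in A, exclude), 13 (in A, exclude), 14 (in A, exclude), 15 (in A, exclude), 16 (not in A, include), 17 (not in A, include), 18 (in A, exclude), 19 (in A, exclude), 20 (not in A, include), 21 (in A, exclude), 22 (in A, exclude)
A' = {2, 16, 17, 20}

{2, 16, 17, 20}


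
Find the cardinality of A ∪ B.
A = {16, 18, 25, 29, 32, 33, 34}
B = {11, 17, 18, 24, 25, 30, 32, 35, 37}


Set A = {16, 18, 25, 29, 32, 33, 34}, |A| = 7
Set B = {11, 17, 18, 24, 25, 30, 32, 35, 37}, |B| = 9
A ∩ B = {18, 25, 32}, |A ∩ B| = 3
|A ∪ B| = |A| + |B| - |A ∩ B| = 7 + 9 - 3 = 13

13


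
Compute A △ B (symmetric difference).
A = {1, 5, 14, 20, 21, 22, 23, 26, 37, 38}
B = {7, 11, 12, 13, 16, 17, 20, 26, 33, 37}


Set A = {1, 5, 14, 20, 21, 22, 23, 26, 37, 38}
Set B = {7, 11, 12, 13, 16, 17, 20, 26, 33, 37}
A △ B = (A \ B) ∪ (B \ A)
Elements in A but not B: {1, 5, 14, 21, 22, 23, 38}
Elements in B but not A: {7, 11, 12, 13, 16, 17, 33}
A △ B = {1, 5, 7, 11, 12, 13, 14, 16, 17, 21, 22, 23, 33, 38}

{1, 5, 7, 11, 12, 13, 14, 16, 17, 21, 22, 23, 33, 38}


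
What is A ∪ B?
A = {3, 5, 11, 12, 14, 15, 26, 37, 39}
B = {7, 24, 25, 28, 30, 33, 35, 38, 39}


Set A = {3, 5, 11, 12, 14, 15, 26, 37, 39}
Set B = {7, 24, 25, 28, 30, 33, 35, 38, 39}
A ∪ B includes all elements in either set.
Elements from A: {3, 5, 11, 12, 14, 15, 26, 37, 39}
Elements from B not already included: {7, 24, 25, 28, 30, 33, 35, 38}
A ∪ B = {3, 5, 7, 11, 12, 14, 15, 24, 25, 26, 28, 30, 33, 35, 37, 38, 39}

{3, 5, 7, 11, 12, 14, 15, 24, 25, 26, 28, 30, 33, 35, 37, 38, 39}


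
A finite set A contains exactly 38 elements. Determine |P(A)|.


The set has 38 elements.
The power set contains all possible subsets.
|P(A)| = 2^|A| = 2^38 = 274877906944

274877906944


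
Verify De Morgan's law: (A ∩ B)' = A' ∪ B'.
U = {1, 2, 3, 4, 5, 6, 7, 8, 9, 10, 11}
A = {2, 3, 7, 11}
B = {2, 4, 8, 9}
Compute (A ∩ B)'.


U = {1, 2, 3, 4, 5, 6, 7, 8, 9, 10, 11}
A = {2, 3, 7, 11}, B = {2, 4, 8, 9}
A ∩ B = {2}
(A ∩ B)' = U \ (A ∩ B) = {1, 3, 4, 5, 6, 7, 8, 9, 10, 11}
Verification via A' ∪ B': A' = {1, 4, 5, 6, 8, 9, 10}, B' = {1, 3, 5, 6, 7, 10, 11}
A' ∪ B' = {1, 3, 4, 5, 6, 7, 8, 9, 10, 11} ✓

{1, 3, 4, 5, 6, 7, 8, 9, 10, 11}


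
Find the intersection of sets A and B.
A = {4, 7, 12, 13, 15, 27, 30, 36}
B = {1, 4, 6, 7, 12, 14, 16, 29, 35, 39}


Set A = {4, 7, 12, 13, 15, 27, 30, 36}
Set B = {1, 4, 6, 7, 12, 14, 16, 29, 35, 39}
A ∩ B includes only elements in both sets.
Check each element of A against B:
4 ✓, 7 ✓, 12 ✓, 13 ✗, 15 ✗, 27 ✗, 30 ✗, 36 ✗
A ∩ B = {4, 7, 12}

{4, 7, 12}


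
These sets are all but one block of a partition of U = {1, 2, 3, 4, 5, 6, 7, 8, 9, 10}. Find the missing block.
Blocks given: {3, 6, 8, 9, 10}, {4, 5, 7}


U = {1, 2, 3, 4, 5, 6, 7, 8, 9, 10}
Shown blocks: {3, 6, 8, 9, 10}, {4, 5, 7}
A partition's blocks are pairwise disjoint and cover U, so the missing block = U \ (union of shown blocks).
Union of shown blocks: {3, 4, 5, 6, 7, 8, 9, 10}
Missing block = U \ (union) = {1, 2}

{1, 2}


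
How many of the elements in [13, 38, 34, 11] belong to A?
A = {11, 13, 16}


Set A = {11, 13, 16}
Candidates: [13, 38, 34, 11]
Check each candidate:
13 ∈ A, 38 ∉ A, 34 ∉ A, 11 ∈ A
Count of candidates in A: 2

2


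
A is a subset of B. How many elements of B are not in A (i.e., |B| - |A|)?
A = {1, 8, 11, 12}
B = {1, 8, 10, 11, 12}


Set A = {1, 8, 11, 12}, |A| = 4
Set B = {1, 8, 10, 11, 12}, |B| = 5
Since A ⊆ B: B \ A = {10}
|B| - |A| = 5 - 4 = 1

1


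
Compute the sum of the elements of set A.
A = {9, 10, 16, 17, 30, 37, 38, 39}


Set A = {9, 10, 16, 17, 30, 37, 38, 39}
Sum = 9 + 10 + 16 + 17 + 30 + 37 + 38 + 39 = 196

196


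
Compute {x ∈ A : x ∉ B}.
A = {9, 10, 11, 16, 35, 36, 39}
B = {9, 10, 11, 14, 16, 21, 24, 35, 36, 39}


Set A = {9, 10, 11, 16, 35, 36, 39}
Set B = {9, 10, 11, 14, 16, 21, 24, 35, 36, 39}
Check each element of A against B:
9 ∈ B, 10 ∈ B, 11 ∈ B, 16 ∈ B, 35 ∈ B, 36 ∈ B, 39 ∈ B
Elements of A not in B: {}

{}


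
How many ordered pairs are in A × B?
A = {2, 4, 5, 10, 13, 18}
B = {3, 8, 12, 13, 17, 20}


Set A = {2, 4, 5, 10, 13, 18} has 6 elements.
Set B = {3, 8, 12, 13, 17, 20} has 6 elements.
|A × B| = |A| × |B| = 6 × 6 = 36

36


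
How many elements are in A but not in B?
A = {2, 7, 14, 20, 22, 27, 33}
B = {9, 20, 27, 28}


Set A = {2, 7, 14, 20, 22, 27, 33}
Set B = {9, 20, 27, 28}
A \ B = {2, 7, 14, 22, 33}
|A \ B| = 5

5


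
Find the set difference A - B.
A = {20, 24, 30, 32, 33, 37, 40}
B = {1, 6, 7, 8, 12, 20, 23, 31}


Set A = {20, 24, 30, 32, 33, 37, 40}
Set B = {1, 6, 7, 8, 12, 20, 23, 31}
A \ B includes elements in A that are not in B.
Check each element of A:
20 (in B, remove), 24 (not in B, keep), 30 (not in B, keep), 32 (not in B, keep), 33 (not in B, keep), 37 (not in B, keep), 40 (not in B, keep)
A \ B = {24, 30, 32, 33, 37, 40}

{24, 30, 32, 33, 37, 40}


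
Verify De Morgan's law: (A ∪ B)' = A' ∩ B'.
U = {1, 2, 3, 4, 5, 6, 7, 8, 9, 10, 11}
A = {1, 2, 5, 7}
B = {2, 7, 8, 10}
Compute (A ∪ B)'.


U = {1, 2, 3, 4, 5, 6, 7, 8, 9, 10, 11}
A = {1, 2, 5, 7}, B = {2, 7, 8, 10}
A ∪ B = {1, 2, 5, 7, 8, 10}
(A ∪ B)' = U \ (A ∪ B) = {3, 4, 6, 9, 11}
Verification via A' ∩ B': A' = {3, 4, 6, 8, 9, 10, 11}, B' = {1, 3, 4, 5, 6, 9, 11}
A' ∩ B' = {3, 4, 6, 9, 11} ✓

{3, 4, 6, 9, 11}


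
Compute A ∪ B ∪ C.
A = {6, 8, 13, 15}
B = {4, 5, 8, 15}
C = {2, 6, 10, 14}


Set A = {6, 8, 13, 15}
Set B = {4, 5, 8, 15}
Set C = {2, 6, 10, 14}
First, A ∪ B = {4, 5, 6, 8, 13, 15}
Then, (A ∪ B) ∪ C = {2, 4, 5, 6, 8, 10, 13, 14, 15}

{2, 4, 5, 6, 8, 10, 13, 14, 15}


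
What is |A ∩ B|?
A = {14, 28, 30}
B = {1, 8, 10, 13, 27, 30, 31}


Set A = {14, 28, 30}
Set B = {1, 8, 10, 13, 27, 30, 31}
A ∩ B = {30}
|A ∩ B| = 1

1


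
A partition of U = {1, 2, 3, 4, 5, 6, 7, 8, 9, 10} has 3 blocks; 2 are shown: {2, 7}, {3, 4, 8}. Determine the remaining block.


U = {1, 2, 3, 4, 5, 6, 7, 8, 9, 10}
Shown blocks: {2, 7}, {3, 4, 8}
A partition's blocks are pairwise disjoint and cover U, so the missing block = U \ (union of shown blocks).
Union of shown blocks: {2, 3, 4, 7, 8}
Missing block = U \ (union) = {1, 5, 6, 9, 10}

{1, 5, 6, 9, 10}


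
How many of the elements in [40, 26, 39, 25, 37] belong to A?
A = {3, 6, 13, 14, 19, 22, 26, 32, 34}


Set A = {3, 6, 13, 14, 19, 22, 26, 32, 34}
Candidates: [40, 26, 39, 25, 37]
Check each candidate:
40 ∉ A, 26 ∈ A, 39 ∉ A, 25 ∉ A, 37 ∉ A
Count of candidates in A: 1

1


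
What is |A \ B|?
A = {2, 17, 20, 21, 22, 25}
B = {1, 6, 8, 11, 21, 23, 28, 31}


Set A = {2, 17, 20, 21, 22, 25}
Set B = {1, 6, 8, 11, 21, 23, 28, 31}
A \ B = {2, 17, 20, 22, 25}
|A \ B| = 5

5


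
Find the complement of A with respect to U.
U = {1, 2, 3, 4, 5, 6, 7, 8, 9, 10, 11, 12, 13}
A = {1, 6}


Universal set U = {1, 2, 3, 4, 5, 6, 7, 8, 9, 10, 11, 12, 13}
Set A = {1, 6}
A' = U \ A = elements in U but not in A
Checking each element of U:
1 (in A, exclude), 2 (not in A, include), 3 (not in A, include), 4 (not in A, include), 5 (not in A, include), 6 (in A, exclude), 7 (not in A, include), 8 (not in A, include), 9 (not in A, include), 10 (not in A, include), 11 (not in A, include), 12 (not in A, include), 13 (not in A, include)
A' = {2, 3, 4, 5, 7, 8, 9, 10, 11, 12, 13}

{2, 3, 4, 5, 7, 8, 9, 10, 11, 12, 13}


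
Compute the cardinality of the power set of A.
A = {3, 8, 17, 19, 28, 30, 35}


Set A = {3, 8, 17, 19, 28, 30, 35}
|A| = 7
The power set P(A) contains all subsets of A.
|P(A)| = 2^|A| = 2^7 = 128

128


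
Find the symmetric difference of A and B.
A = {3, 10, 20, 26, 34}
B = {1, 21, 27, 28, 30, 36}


Set A = {3, 10, 20, 26, 34}
Set B = {1, 21, 27, 28, 30, 36}
A △ B = (A \ B) ∪ (B \ A)
Elements in A but not B: {3, 10, 20, 26, 34}
Elements in B but not A: {1, 21, 27, 28, 30, 36}
A △ B = {1, 3, 10, 20, 21, 26, 27, 28, 30, 34, 36}

{1, 3, 10, 20, 21, 26, 27, 28, 30, 34, 36}


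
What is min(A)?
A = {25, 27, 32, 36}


Set A = {25, 27, 32, 36}
Elements in ascending order: 25, 27, 32, 36
The smallest element is 25.

25


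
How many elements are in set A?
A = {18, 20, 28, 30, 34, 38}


Set A = {18, 20, 28, 30, 34, 38}
Listing elements: 18, 20, 28, 30, 34, 38
Counting: 6 elements
|A| = 6

6


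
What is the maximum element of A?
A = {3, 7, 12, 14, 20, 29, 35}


Set A = {3, 7, 12, 14, 20, 29, 35}
Elements in ascending order: 3, 7, 12, 14, 20, 29, 35
The largest element is 35.

35


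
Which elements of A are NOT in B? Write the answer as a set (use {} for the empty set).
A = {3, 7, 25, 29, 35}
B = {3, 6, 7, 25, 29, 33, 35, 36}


Set A = {3, 7, 25, 29, 35}
Set B = {3, 6, 7, 25, 29, 33, 35, 36}
Check each element of A against B:
3 ∈ B, 7 ∈ B, 25 ∈ B, 29 ∈ B, 35 ∈ B
Elements of A not in B: {}

{}


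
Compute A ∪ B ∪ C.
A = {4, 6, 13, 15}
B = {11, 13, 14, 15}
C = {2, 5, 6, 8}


Set A = {4, 6, 13, 15}
Set B = {11, 13, 14, 15}
Set C = {2, 5, 6, 8}
First, A ∪ B = {4, 6, 11, 13, 14, 15}
Then, (A ∪ B) ∪ C = {2, 4, 5, 6, 8, 11, 13, 14, 15}

{2, 4, 5, 6, 8, 11, 13, 14, 15}


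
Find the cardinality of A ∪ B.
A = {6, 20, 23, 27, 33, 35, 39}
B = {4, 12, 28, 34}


Set A = {6, 20, 23, 27, 33, 35, 39}, |A| = 7
Set B = {4, 12, 28, 34}, |B| = 4
A ∩ B = {}, |A ∩ B| = 0
|A ∪ B| = |A| + |B| - |A ∩ B| = 7 + 4 - 0 = 11

11


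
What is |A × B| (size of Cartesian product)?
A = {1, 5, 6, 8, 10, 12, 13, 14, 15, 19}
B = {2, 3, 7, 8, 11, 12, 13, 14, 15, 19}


Set A = {1, 5, 6, 8, 10, 12, 13, 14, 15, 19} has 10 elements.
Set B = {2, 3, 7, 8, 11, 12, 13, 14, 15, 19} has 10 elements.
|A × B| = |A| × |B| = 10 × 10 = 100

100


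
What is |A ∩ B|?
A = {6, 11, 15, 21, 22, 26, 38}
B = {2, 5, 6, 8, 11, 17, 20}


Set A = {6, 11, 15, 21, 22, 26, 38}
Set B = {2, 5, 6, 8, 11, 17, 20}
A ∩ B = {6, 11}
|A ∩ B| = 2

2


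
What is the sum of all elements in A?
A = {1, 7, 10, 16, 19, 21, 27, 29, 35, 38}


Set A = {1, 7, 10, 16, 19, 21, 27, 29, 35, 38}
Sum = 1 + 7 + 10 + 16 + 19 + 21 + 27 + 29 + 35 + 38 = 203

203


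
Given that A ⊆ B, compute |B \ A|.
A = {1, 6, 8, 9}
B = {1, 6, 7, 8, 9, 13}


Set A = {1, 6, 8, 9}, |A| = 4
Set B = {1, 6, 7, 8, 9, 13}, |B| = 6
Since A ⊆ B: B \ A = {7, 13}
|B| - |A| = 6 - 4 = 2

2


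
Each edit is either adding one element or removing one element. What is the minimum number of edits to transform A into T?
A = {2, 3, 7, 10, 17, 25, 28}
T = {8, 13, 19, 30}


Set A = {2, 3, 7, 10, 17, 25, 28}
Set T = {8, 13, 19, 30}
Elements to remove from A (in A, not in T): {2, 3, 7, 10, 17, 25, 28} → 7 removals
Elements to add to A (in T, not in A): {8, 13, 19, 30} → 4 additions
Total edits = 7 + 4 = 11

11


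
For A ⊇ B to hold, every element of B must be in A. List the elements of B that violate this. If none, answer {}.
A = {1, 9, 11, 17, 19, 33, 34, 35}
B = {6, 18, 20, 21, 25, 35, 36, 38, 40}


Set A = {1, 9, 11, 17, 19, 33, 34, 35}
Set B = {6, 18, 20, 21, 25, 35, 36, 38, 40}
Check each element of B against A:
6 ∉ A (include), 18 ∉ A (include), 20 ∉ A (include), 21 ∉ A (include), 25 ∉ A (include), 35 ∈ A, 36 ∉ A (include), 38 ∉ A (include), 40 ∉ A (include)
Elements of B not in A: {6, 18, 20, 21, 25, 36, 38, 40}

{6, 18, 20, 21, 25, 36, 38, 40}


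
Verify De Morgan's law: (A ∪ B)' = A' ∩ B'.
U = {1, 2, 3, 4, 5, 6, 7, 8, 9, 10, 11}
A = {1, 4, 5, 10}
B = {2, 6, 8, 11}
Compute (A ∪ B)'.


U = {1, 2, 3, 4, 5, 6, 7, 8, 9, 10, 11}
A = {1, 4, 5, 10}, B = {2, 6, 8, 11}
A ∪ B = {1, 2, 4, 5, 6, 8, 10, 11}
(A ∪ B)' = U \ (A ∪ B) = {3, 7, 9}
Verification via A' ∩ B': A' = {2, 3, 6, 7, 8, 9, 11}, B' = {1, 3, 4, 5, 7, 9, 10}
A' ∩ B' = {3, 7, 9} ✓

{3, 7, 9}


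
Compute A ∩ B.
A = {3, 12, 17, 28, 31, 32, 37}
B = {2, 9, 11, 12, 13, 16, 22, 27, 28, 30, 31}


Set A = {3, 12, 17, 28, 31, 32, 37}
Set B = {2, 9, 11, 12, 13, 16, 22, 27, 28, 30, 31}
A ∩ B includes only elements in both sets.
Check each element of A against B:
3 ✗, 12 ✓, 17 ✗, 28 ✓, 31 ✓, 32 ✗, 37 ✗
A ∩ B = {12, 28, 31}

{12, 28, 31}


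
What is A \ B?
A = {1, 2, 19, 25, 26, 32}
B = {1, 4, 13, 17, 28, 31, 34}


Set A = {1, 2, 19, 25, 26, 32}
Set B = {1, 4, 13, 17, 28, 31, 34}
A \ B includes elements in A that are not in B.
Check each element of A:
1 (in B, remove), 2 (not in B, keep), 19 (not in B, keep), 25 (not in B, keep), 26 (not in B, keep), 32 (not in B, keep)
A \ B = {2, 19, 25, 26, 32}

{2, 19, 25, 26, 32}


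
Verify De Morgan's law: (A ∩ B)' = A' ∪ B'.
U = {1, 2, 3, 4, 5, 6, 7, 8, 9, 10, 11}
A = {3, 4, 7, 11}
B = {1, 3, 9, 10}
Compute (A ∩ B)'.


U = {1, 2, 3, 4, 5, 6, 7, 8, 9, 10, 11}
A = {3, 4, 7, 11}, B = {1, 3, 9, 10}
A ∩ B = {3}
(A ∩ B)' = U \ (A ∩ B) = {1, 2, 4, 5, 6, 7, 8, 9, 10, 11}
Verification via A' ∪ B': A' = {1, 2, 5, 6, 8, 9, 10}, B' = {2, 4, 5, 6, 7, 8, 11}
A' ∪ B' = {1, 2, 4, 5, 6, 7, 8, 9, 10, 11} ✓

{1, 2, 4, 5, 6, 7, 8, 9, 10, 11}


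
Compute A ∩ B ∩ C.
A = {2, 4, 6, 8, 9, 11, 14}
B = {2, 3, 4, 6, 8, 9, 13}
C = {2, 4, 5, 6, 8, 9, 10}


Set A = {2, 4, 6, 8, 9, 11, 14}
Set B = {2, 3, 4, 6, 8, 9, 13}
Set C = {2, 4, 5, 6, 8, 9, 10}
First, A ∩ B = {2, 4, 6, 8, 9}
Then, (A ∩ B) ∩ C = {2, 4, 6, 8, 9}

{2, 4, 6, 8, 9}


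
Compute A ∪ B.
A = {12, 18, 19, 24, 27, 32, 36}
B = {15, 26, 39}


Set A = {12, 18, 19, 24, 27, 32, 36}
Set B = {15, 26, 39}
A ∪ B includes all elements in either set.
Elements from A: {12, 18, 19, 24, 27, 32, 36}
Elements from B not already included: {15, 26, 39}
A ∪ B = {12, 15, 18, 19, 24, 26, 27, 32, 36, 39}

{12, 15, 18, 19, 24, 26, 27, 32, 36, 39}


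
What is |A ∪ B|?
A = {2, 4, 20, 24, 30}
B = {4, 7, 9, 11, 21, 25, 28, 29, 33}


Set A = {2, 4, 20, 24, 30}, |A| = 5
Set B = {4, 7, 9, 11, 21, 25, 28, 29, 33}, |B| = 9
A ∩ B = {4}, |A ∩ B| = 1
|A ∪ B| = |A| + |B| - |A ∩ B| = 5 + 9 - 1 = 13

13


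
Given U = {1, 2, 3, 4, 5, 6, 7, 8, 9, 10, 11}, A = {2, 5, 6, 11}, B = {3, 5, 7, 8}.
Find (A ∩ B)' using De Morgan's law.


U = {1, 2, 3, 4, 5, 6, 7, 8, 9, 10, 11}
A = {2, 5, 6, 11}, B = {3, 5, 7, 8}
A ∩ B = {5}
(A ∩ B)' = U \ (A ∩ B) = {1, 2, 3, 4, 6, 7, 8, 9, 10, 11}
Verification via A' ∪ B': A' = {1, 3, 4, 7, 8, 9, 10}, B' = {1, 2, 4, 6, 9, 10, 11}
A' ∪ B' = {1, 2, 3, 4, 6, 7, 8, 9, 10, 11} ✓

{1, 2, 3, 4, 6, 7, 8, 9, 10, 11}


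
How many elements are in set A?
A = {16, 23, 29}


Set A = {16, 23, 29}
Listing elements: 16, 23, 29
Counting: 3 elements
|A| = 3

3


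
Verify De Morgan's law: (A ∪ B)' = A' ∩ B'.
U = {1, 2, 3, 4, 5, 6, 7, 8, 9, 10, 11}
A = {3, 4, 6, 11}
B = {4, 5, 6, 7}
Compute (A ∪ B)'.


U = {1, 2, 3, 4, 5, 6, 7, 8, 9, 10, 11}
A = {3, 4, 6, 11}, B = {4, 5, 6, 7}
A ∪ B = {3, 4, 5, 6, 7, 11}
(A ∪ B)' = U \ (A ∪ B) = {1, 2, 8, 9, 10}
Verification via A' ∩ B': A' = {1, 2, 5, 7, 8, 9, 10}, B' = {1, 2, 3, 8, 9, 10, 11}
A' ∩ B' = {1, 2, 8, 9, 10} ✓

{1, 2, 8, 9, 10}


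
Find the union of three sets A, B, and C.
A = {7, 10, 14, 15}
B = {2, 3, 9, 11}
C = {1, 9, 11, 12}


Set A = {7, 10, 14, 15}
Set B = {2, 3, 9, 11}
Set C = {1, 9, 11, 12}
First, A ∪ B = {2, 3, 7, 9, 10, 11, 14, 15}
Then, (A ∪ B) ∪ C = {1, 2, 3, 7, 9, 10, 11, 12, 14, 15}

{1, 2, 3, 7, 9, 10, 11, 12, 14, 15}


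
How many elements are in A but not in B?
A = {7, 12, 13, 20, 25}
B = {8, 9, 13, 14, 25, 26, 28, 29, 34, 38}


Set A = {7, 12, 13, 20, 25}
Set B = {8, 9, 13, 14, 25, 26, 28, 29, 34, 38}
A \ B = {7, 12, 20}
|A \ B| = 3

3


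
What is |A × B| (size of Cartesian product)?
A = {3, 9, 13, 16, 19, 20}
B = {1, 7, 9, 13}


Set A = {3, 9, 13, 16, 19, 20} has 6 elements.
Set B = {1, 7, 9, 13} has 4 elements.
|A × B| = |A| × |B| = 6 × 4 = 24

24


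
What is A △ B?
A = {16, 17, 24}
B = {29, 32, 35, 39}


Set A = {16, 17, 24}
Set B = {29, 32, 35, 39}
A △ B = (A \ B) ∪ (B \ A)
Elements in A but not B: {16, 17, 24}
Elements in B but not A: {29, 32, 35, 39}
A △ B = {16, 17, 24, 29, 32, 35, 39}

{16, 17, 24, 29, 32, 35, 39}


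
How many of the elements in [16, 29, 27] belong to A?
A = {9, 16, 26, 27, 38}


Set A = {9, 16, 26, 27, 38}
Candidates: [16, 29, 27]
Check each candidate:
16 ∈ A, 29 ∉ A, 27 ∈ A
Count of candidates in A: 2

2


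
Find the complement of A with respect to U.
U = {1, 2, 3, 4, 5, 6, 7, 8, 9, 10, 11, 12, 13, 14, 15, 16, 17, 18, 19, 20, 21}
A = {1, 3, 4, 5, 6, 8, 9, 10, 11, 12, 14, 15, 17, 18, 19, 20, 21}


Universal set U = {1, 2, 3, 4, 5, 6, 7, 8, 9, 10, 11, 12, 13, 14, 15, 16, 17, 18, 19, 20, 21}
Set A = {1, 3, 4, 5, 6, 8, 9, 10, 11, 12, 14, 15, 17, 18, 19, 20, 21}
A' = U \ A = elements in U but not in A
Checking each element of U:
1 (in A, exclude), 2 (not in A, include), 3 (in A, exclude), 4 (in A, exclude), 5 (in A, exclude), 6 (in A, exclude), 7 (not in A, include), 8 (in A, exclude), 9 (in A, exclude), 10 (in A, exclude), 11 (in A, exclude), 12 (in A, exclude), 13 (not in A, include), 14 (in A, exclude), 15 (in A, exclude), 16 (not in A, include), 17 (in A, exclude), 18 (in A, exclude), 19 (in A, exclude), 20 (in A, exclude), 21 (in A, exclude)
A' = {2, 7, 13, 16}

{2, 7, 13, 16}


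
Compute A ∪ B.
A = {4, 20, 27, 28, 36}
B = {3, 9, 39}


Set A = {4, 20, 27, 28, 36}
Set B = {3, 9, 39}
A ∪ B includes all elements in either set.
Elements from A: {4, 20, 27, 28, 36}
Elements from B not already included: {3, 9, 39}
A ∪ B = {3, 4, 9, 20, 27, 28, 36, 39}

{3, 4, 9, 20, 27, 28, 36, 39}


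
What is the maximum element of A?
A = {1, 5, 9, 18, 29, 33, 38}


Set A = {1, 5, 9, 18, 29, 33, 38}
Elements in ascending order: 1, 5, 9, 18, 29, 33, 38
The largest element is 38.

38
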